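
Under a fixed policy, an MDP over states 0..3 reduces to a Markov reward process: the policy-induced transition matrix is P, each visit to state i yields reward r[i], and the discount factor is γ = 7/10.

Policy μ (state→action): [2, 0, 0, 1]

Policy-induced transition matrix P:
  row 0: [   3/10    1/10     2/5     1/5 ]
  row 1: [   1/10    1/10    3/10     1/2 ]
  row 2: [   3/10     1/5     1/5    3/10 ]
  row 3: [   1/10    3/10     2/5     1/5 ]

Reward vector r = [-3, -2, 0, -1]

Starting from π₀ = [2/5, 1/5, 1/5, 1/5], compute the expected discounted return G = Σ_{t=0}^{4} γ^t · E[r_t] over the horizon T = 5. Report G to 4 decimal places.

G = -4.0652

t=0: π = [0.4000, 0.2000, 0.2000, 0.2000], E[r] = -1.8000, γ^t·E[r] = -1.800000, running G = -1.800000
t=1: π = [0.2200, 0.1600, 0.3400, 0.2800], E[r] = -1.2600, γ^t·E[r] = -0.882000, running G = -2.682000
t=2: π = [0.2120, 0.1900, 0.3160, 0.2820], E[r] = -1.2980, γ^t·E[r] = -0.636020, running G = -3.318020
t=3: π = [0.2056, 0.1880, 0.3178, 0.2886], E[r] = -1.2814, γ^t·E[r] = -0.439520, running G = -3.757540
t=4: π = [0.2047, 0.1895, 0.3176, 0.2882], E[r] = -1.2812, γ^t·E[r] = -0.307621, running G = -4.065161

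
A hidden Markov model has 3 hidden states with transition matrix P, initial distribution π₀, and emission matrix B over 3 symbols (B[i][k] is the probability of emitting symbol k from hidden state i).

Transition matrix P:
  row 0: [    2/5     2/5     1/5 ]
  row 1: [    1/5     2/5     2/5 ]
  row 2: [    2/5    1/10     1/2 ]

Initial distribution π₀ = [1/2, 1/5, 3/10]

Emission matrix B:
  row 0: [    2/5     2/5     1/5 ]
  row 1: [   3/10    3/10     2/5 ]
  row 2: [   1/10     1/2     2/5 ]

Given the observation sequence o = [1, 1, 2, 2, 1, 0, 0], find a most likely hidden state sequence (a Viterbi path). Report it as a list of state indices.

path = [2, 2, 2, 2, 2, 0, 0]

t=0: δ = [2.000e-01, 6.000e-02, 1.500e-01]  (obs o_0=1)
t=1: δ = [3.200e-02, 2.400e-02, 3.750e-02]  ψ = [0, 0, 2]  (obs o_1=1)
t=2: δ = [3.000e-03, 5.120e-03, 7.500e-03]  ψ = [2, 0, 2]  (obs o_2=2)
t=3: δ = [6.000e-04, 8.192e-04, 1.500e-03]  ψ = [2, 1, 2]  (obs o_3=2)
t=4: δ = [2.400e-04, 9.830e-05, 3.750e-04]  ψ = [2, 1, 2]  (obs o_4=1)
t=5: δ = [6.000e-05, 2.880e-05, 1.875e-05]  ψ = [2, 0, 2]  (obs o_5=0)
t=6: δ = [9.600e-06, 7.200e-06, 1.200e-06]  ψ = [0, 0, 0]  (obs o_6=0)
backtrack: best end state = 0; path = [2, 2, 2, 2, 2, 0, 0]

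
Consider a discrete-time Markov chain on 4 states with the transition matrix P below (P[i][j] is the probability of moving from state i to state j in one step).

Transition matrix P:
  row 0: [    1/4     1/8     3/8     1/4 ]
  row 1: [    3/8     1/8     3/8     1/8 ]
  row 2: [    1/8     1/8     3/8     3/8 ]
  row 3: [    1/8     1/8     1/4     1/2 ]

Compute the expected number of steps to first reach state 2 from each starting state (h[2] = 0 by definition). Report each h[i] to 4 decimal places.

First-step conditioning: h[2] = 0; for i ≠ 2, h[i] = 1 + Σ_k P[i][k]·h[k].
  h[0] = 1 + 1/4·h[0] + 1/8·h[1] + 1/4·h[3]
  h[1] = 1 + 3/8·h[0] + 1/8·h[1] + 1/8·h[3]
  h[3] = 1 + 1/8·h[0] + 1/8·h[1] + 1/2·h[3]
Solving the 3×3 linear system over states ≠ 2 gives exactly h = [128/43, 376/129, 0, 448/129] (h[2] = 0 is the target).

h = [2.9767, 2.9147, 0.0000, 3.4729]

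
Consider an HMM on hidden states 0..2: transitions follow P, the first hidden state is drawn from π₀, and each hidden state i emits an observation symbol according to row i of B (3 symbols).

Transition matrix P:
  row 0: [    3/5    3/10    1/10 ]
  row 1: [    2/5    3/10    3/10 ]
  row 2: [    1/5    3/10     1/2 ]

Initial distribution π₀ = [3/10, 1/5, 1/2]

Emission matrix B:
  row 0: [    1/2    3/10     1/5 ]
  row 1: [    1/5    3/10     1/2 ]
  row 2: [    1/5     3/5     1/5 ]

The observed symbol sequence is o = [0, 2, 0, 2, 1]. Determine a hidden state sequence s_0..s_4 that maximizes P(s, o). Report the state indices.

t=0: δ = [1.500e-01, 4.000e-02, 1.000e-01]  (obs o_0=0)
t=1: δ = [1.800e-02, 2.250e-02, 1.000e-02]  ψ = [0, 0, 2]  (obs o_1=2)
t=2: δ = [5.400e-03, 1.350e-03, 1.350e-03]  ψ = [0, 1, 1]  (obs o_2=0)
t=3: δ = [6.480e-04, 8.100e-04, 1.350e-04]  ψ = [0, 0, 2]  (obs o_3=2)
t=4: δ = [1.166e-04, 7.290e-05, 1.458e-04]  ψ = [0, 1, 1]  (obs o_4=1)
backtrack: best end state = 2; path = [0, 0, 0, 1, 2]

path = [0, 0, 0, 1, 2]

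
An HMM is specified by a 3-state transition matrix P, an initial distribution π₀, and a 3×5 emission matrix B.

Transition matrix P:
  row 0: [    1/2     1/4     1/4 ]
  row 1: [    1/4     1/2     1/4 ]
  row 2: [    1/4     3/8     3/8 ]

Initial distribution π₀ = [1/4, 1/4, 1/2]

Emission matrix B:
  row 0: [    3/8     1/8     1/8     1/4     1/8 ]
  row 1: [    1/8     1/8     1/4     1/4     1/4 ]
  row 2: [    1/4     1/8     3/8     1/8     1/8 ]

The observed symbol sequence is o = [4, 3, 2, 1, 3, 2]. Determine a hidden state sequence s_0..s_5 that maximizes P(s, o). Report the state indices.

path = [1, 1, 1, 1, 1, 1]

t=0: δ = [3.125e-02, 6.250e-02, 6.250e-02]  (obs o_0=4)
t=1: δ = [3.906e-03, 7.812e-03, 2.930e-03]  ψ = [0, 1, 2]  (obs o_1=3)
t=2: δ = [2.441e-04, 9.766e-04, 7.324e-04]  ψ = [0, 1, 1]  (obs o_2=2)
t=3: δ = [3.052e-05, 6.104e-05, 3.433e-05]  ψ = [1, 1, 2]  (obs o_3=1)
t=4: δ = [3.815e-06, 7.629e-06, 1.907e-06]  ψ = [0, 1, 1]  (obs o_4=3)
t=5: δ = [2.384e-07, 9.537e-07, 7.153e-07]  ψ = [0, 1, 1]  (obs o_5=2)
backtrack: best end state = 1; path = [1, 1, 1, 1, 1, 1]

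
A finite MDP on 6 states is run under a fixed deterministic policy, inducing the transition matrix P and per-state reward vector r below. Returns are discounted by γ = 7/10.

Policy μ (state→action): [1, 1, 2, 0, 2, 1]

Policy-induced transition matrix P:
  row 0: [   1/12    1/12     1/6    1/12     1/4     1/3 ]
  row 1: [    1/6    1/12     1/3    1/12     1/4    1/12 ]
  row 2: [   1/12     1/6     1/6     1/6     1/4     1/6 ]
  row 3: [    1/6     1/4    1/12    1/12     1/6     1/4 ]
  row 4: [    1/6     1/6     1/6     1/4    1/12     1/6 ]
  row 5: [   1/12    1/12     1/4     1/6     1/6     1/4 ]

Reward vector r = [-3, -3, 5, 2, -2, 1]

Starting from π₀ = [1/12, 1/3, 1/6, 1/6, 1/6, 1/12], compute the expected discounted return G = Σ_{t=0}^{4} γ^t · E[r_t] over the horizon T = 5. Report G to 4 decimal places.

t=0: π = [0.0833, 0.3333, 0.1667, 0.1667, 0.1667, 0.0833], E[r] = -0.3333, γ^t·E[r] = -0.333333, running G = -0.333333
t=1: π = [0.1389, 0.1389, 0.2153, 0.1319, 0.2014, 0.1736], E[r] = 0.2778, γ^t·E[r] = 0.194444, running G = -0.138889
t=2: π = [0.1227, 0.1400, 0.1933, 0.1493, 0.1910, 0.2037], E[r] = 0.2986, γ^t·E[r] = 0.146319, running G = 0.007431
t=3: π = [0.1234, 0.1402, 0.1945, 0.1482, 0.1888, 0.2049], E[r] = 0.3057, γ^t·E[r] = 0.104872, running G = 0.112302
t=4: π = [0.1231, 0.1400, 0.1948, 0.1481, 0.1891, 0.2050], E[r] = 0.3074, γ^t·E[r] = 0.073812, running G = 0.186114

G = 0.1861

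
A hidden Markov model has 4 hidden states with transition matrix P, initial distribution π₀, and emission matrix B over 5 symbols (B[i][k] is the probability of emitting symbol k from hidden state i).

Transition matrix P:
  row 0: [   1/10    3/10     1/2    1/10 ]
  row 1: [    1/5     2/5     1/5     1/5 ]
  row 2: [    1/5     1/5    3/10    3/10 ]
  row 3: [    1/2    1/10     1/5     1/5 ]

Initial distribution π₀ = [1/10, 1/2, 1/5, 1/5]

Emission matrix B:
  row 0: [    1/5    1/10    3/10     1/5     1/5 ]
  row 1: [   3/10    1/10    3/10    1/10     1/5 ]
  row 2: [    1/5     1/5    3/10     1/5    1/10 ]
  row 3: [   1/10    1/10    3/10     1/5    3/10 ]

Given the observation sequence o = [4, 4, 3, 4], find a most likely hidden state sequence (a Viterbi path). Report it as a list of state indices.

t=0: δ = [2.000e-02, 1.000e-01, 2.000e-02, 6.000e-02]  (obs o_0=4)
t=1: δ = [6.000e-03, 8.000e-03, 2.000e-03, 6.000e-03]  ψ = [3, 1, 1, 1]  (obs o_1=4)
t=2: δ = [6.000e-04, 3.200e-04, 6.000e-04, 3.200e-04]  ψ = [3, 1, 0, 1]  (obs o_2=3)
t=3: δ = [3.200e-05, 3.600e-05, 3.000e-05, 5.400e-05]  ψ = [3, 0, 0, 2]  (obs o_3=4)
backtrack: best end state = 3; path = [3, 0, 2, 3]

path = [3, 0, 2, 3]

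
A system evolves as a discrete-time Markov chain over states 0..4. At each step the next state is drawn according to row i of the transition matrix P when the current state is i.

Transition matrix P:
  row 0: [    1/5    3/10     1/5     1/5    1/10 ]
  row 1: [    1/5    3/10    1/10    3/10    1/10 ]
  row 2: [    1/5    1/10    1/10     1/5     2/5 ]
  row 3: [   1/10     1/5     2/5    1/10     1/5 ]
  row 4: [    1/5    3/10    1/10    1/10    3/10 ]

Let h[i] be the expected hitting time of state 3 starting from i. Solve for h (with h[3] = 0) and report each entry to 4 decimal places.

First-step conditioning: h[3] = 0; for i ≠ 3, h[i] = 1 + Σ_k P[i][k]·h[k].
  h[0] = 1 + 1/5·h[0] + 3/10·h[1] + 1/5·h[2] + 1/10·h[4]
  h[1] = 1 + 1/5·h[0] + 3/10·h[1] + 1/10·h[2] + 1/10·h[4]
  h[2] = 1 + 1/5·h[0] + 1/10·h[1] + 1/10·h[2] + 2/5·h[4]
  h[4] = 1 + 1/5·h[0] + 3/10·h[1] + 1/10·h[2] + 3/10·h[4]
Solving the 4×4 linear system over states ≠ 3 gives exactly h = [745/156, 500/117, 1175/234, 0, 625/117] (h[3] = 0 is the target).

h = [4.7756, 4.2735, 5.0214, 0.0000, 5.3419]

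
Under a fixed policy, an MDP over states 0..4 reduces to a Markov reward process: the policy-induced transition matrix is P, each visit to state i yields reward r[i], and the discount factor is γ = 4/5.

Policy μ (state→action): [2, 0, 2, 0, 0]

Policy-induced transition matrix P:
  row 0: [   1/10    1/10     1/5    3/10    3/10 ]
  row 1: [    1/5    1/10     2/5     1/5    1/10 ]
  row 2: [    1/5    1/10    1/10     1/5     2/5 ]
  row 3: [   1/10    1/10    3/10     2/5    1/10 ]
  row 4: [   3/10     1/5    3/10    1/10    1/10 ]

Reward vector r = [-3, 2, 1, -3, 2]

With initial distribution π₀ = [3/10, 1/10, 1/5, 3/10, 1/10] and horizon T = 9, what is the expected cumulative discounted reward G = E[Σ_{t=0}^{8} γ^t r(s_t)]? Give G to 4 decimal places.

G = -2.4568

t=0: π = [0.3000, 0.1000, 0.2000, 0.3000, 0.1000], E[r] = -1.2000, γ^t·E[r] = -1.200000, running G = -1.200000
t=1: π = [0.1500, 0.1100, 0.2400, 0.2800, 0.2200], E[r] = -0.3900, γ^t·E[r] = -0.312000, running G = -1.512000
t=2: π = [0.1790, 0.1220, 0.2480, 0.2490, 0.2020], E[r] = -0.3880, γ^t·E[r] = -0.248320, running G = -1.760320
t=3: π = [0.1774, 0.1202, 0.2447, 0.2475, 0.2102], E[r] = -0.3692, γ^t·E[r] = -0.189030, running G = -1.949350
t=4: π = [0.1785, 0.1210, 0.2453, 0.2462, 0.2089], E[r] = -0.3691, γ^t·E[r] = -0.151179, running G = -2.100530
t=5: π = [0.1784, 0.1209, 0.2452, 0.2462, 0.2093], E[r] = -0.3683, γ^t·E[r] = -0.120682, running G = -2.221211
t=6: π = [0.1785, 0.1209, 0.2452, 0.2462, 0.2092], E[r] = -0.3683, γ^t·E[r] = -0.096552, running G = -2.317763
t=7: π = [0.1785, 0.1209, 0.2452, 0.2462, 0.2093], E[r] = -0.3683, γ^t·E[r] = -0.077234, running G = -2.394997
t=8: π = [0.1785, 0.1209, 0.2452, 0.2462, 0.2093], E[r] = -0.3683, γ^t·E[r] = -0.061788, running G = -2.456784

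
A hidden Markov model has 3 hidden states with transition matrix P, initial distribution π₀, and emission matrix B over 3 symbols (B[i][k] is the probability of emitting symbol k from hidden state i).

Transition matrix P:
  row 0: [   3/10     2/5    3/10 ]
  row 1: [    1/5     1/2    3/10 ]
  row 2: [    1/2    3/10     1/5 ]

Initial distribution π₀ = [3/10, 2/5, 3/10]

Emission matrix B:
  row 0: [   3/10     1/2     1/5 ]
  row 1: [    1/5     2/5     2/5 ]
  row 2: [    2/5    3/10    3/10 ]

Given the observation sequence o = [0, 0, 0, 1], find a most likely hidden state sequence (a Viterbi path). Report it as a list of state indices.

t=0: δ = [9.000e-02, 8.000e-02, 1.200e-01]  (obs o_0=0)
t=1: δ = [1.800e-02, 8.000e-03, 1.080e-02]  ψ = [2, 1, 0]  (obs o_1=0)
t=2: δ = [1.620e-03, 1.440e-03, 2.160e-03]  ψ = [0, 0, 0]  (obs o_2=0)
t=3: δ = [5.400e-04, 2.880e-04, 1.458e-04]  ψ = [2, 1, 0]  (obs o_3=1)
backtrack: best end state = 0; path = [2, 0, 2, 0]

path = [2, 0, 2, 0]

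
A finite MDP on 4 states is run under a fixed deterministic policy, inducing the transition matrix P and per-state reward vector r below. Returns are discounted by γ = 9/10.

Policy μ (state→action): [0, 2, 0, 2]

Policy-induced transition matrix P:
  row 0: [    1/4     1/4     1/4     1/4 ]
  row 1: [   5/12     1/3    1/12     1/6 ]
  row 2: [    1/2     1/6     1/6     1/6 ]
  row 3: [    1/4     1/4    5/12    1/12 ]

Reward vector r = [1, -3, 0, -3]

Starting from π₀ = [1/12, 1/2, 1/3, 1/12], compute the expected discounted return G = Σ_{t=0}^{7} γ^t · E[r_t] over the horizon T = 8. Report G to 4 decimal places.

t=0: π = [0.0833, 0.5000, 0.3333, 0.0833], E[r] = -1.6667, γ^t·E[r] = -1.666667, running G = -1.666667
t=1: π = [0.4167, 0.2639, 0.1528, 0.1667], E[r] = -0.8750, γ^t·E[r] = -0.787500, running G = -2.454167
t=2: π = [0.3322, 0.2593, 0.2211, 0.1875], E[r] = -1.0081, γ^t·E[r] = -0.816563, running G = -3.270729
t=3: π = [0.3485, 0.2532, 0.2196, 0.1787], E[r] = -0.9472, γ^t·E[r] = -0.690539, running G = -3.961268
t=4: π = [0.3471, 0.2528, 0.2193, 0.1808], E[r] = -0.9537, γ^t·E[r] = -0.625741, running G = -4.587009
t=5: π = [0.3470, 0.2528, 0.2197, 0.1805], E[r] = -0.9530, γ^t·E[r] = -0.562734, running G = -5.149743
t=6: π = [0.3471, 0.2528, 0.2196, 0.1805], E[r] = -0.9528, γ^t·E[r] = -0.506362, running G = -5.656105
t=7: π = [0.3470, 0.2528, 0.2197, 0.1805], E[r] = -0.9529, γ^t·E[r] = -0.455756, running G = -6.111861

G = -6.1119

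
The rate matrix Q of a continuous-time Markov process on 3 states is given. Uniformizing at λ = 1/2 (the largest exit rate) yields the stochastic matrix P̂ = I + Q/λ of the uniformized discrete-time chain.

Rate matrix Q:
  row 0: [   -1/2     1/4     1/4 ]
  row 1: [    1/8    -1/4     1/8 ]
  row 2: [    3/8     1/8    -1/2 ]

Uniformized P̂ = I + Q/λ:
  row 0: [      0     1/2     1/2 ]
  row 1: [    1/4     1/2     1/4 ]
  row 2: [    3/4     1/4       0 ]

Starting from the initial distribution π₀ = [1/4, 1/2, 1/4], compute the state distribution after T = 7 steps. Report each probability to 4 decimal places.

π = [0.3049, 0.4346, 0.2605]

t=0: π = [0.2500, 0.5000, 0.2500]
t=1: π = [0.3125, 0.4375, 0.2500]
t=2: π = [0.2969, 0.4375, 0.2656]
t=3: π = [0.3086, 0.4336, 0.2578]
t=4: π = [0.3018, 0.4355, 0.2627]
t=5: π = [0.3059, 0.4343, 0.2598]
t=6: π = [0.3034, 0.4351, 0.2615]
t=7: π = [0.3049, 0.4346, 0.2605]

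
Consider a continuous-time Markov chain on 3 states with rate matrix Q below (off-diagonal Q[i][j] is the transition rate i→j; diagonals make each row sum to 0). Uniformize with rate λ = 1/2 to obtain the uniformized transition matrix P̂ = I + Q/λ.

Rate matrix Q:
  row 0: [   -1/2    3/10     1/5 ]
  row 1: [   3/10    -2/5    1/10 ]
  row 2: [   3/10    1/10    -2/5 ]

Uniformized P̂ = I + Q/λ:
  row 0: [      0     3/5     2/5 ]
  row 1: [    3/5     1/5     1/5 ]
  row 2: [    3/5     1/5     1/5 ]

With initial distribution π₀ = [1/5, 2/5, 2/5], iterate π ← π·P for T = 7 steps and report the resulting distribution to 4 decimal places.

π = [0.3799, 0.3467, 0.2734]

t=0: π = [0.2000, 0.4000, 0.4000]
t=1: π = [0.4800, 0.2800, 0.2400]
t=2: π = [0.3120, 0.3920, 0.2960]
t=3: π = [0.4128, 0.3248, 0.2624]
t=4: π = [0.3523, 0.3651, 0.2826]
t=5: π = [0.3886, 0.3409, 0.2705]
t=6: π = [0.3668, 0.3554, 0.2777]
t=7: π = [0.3799, 0.3467, 0.2734]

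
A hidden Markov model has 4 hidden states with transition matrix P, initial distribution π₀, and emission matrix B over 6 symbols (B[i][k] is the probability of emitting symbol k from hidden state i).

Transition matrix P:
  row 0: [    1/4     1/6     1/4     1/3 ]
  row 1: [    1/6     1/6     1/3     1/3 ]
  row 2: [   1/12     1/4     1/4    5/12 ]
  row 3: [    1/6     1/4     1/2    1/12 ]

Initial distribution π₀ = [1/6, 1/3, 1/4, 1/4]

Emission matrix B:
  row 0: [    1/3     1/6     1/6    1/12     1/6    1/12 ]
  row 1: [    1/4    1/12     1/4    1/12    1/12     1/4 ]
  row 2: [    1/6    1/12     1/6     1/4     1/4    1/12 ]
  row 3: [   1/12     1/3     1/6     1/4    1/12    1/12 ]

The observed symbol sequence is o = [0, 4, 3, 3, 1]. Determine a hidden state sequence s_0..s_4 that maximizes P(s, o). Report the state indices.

t=0: δ = [5.556e-02, 8.333e-02, 4.167e-02, 2.083e-02]  (obs o_0=0)
t=1: δ = [2.315e-03, 1.157e-03, 6.944e-03, 2.315e-03]  ψ = [0, 1, 1, 1]  (obs o_1=4)
t=2: δ = [4.823e-05, 1.447e-04, 4.340e-04, 7.234e-04]  ψ = [0, 2, 2, 2]  (obs o_2=3)
t=3: δ = [1.005e-05, 1.507e-05, 9.042e-05, 4.521e-05]  ψ = [3, 3, 3, 2]  (obs o_3=3)
t=4: δ = [1.256e-06, 1.884e-06, 1.884e-06, 1.256e-05]  ψ = [2, 2, 2, 2]  (obs o_4=1)
backtrack: best end state = 3; path = [1, 2, 3, 2, 3]

path = [1, 2, 3, 2, 3]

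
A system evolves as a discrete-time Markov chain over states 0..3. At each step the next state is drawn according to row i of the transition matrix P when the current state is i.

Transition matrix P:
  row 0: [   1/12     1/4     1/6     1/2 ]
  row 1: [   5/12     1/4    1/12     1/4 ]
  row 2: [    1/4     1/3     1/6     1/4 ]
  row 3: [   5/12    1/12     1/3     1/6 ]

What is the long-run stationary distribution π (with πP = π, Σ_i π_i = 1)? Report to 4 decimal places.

Balance equations π_j = Σ_i π_i·P[i][j]:
  π_0 = 1/12·π_0 + 5/12·π_1 + 1/4·π_2 + 5/12·π_3
  π_1 = 1/4·π_0 + 1/4·π_1 + 1/3·π_2 + 1/12·π_3
  π_2 = 1/6·π_0 + 1/12·π_1 + 1/6·π_2 + 1/3·π_3
  normalize: π_0 + π_1 + π_2 + π_3 = 1
Solving the linear system gives exactly π = [61/212, 23/106, 21/106, 63/212].

π = [0.2877, 0.2170, 0.1981, 0.2972]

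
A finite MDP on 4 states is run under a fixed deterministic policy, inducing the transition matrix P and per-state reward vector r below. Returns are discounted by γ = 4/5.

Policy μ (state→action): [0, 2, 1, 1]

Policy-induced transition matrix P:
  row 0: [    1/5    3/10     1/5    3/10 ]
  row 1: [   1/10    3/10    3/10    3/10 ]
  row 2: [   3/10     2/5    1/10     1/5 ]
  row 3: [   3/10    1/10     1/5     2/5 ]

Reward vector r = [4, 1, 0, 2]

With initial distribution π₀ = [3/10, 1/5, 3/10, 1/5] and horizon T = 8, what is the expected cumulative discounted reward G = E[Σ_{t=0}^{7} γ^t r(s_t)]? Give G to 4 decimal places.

t=0: π = [0.3000, 0.2000, 0.3000, 0.2000], E[r] = 1.8000, γ^t·E[r] = 1.800000, running G = 1.800000
t=1: π = [0.2300, 0.2900, 0.1900, 0.2900], E[r] = 1.7900, γ^t·E[r] = 1.432000, running G = 3.232000
t=2: π = [0.2190, 0.2610, 0.2100, 0.3100], E[r] = 1.7570, γ^t·E[r] = 1.124480, running G = 4.356480
t=3: π = [0.2259, 0.2590, 0.2051, 0.3100], E[r] = 1.7826, γ^t·E[r] = 0.912691, running G = 5.269171
t=4: π = [0.2256, 0.2585, 0.2054, 0.3105], E[r] = 1.7819, γ^t·E[r] = 0.729879, running G = 5.999050
t=5: π = [0.2257, 0.2584, 0.2053, 0.3105], E[r] = 1.7824, γ^t·E[r] = 0.584060, running G = 6.583110
t=6: π = [0.2257, 0.2584, 0.2053, 0.3105], E[r] = 1.7824, γ^t·E[r] = 0.467251, running G = 7.050361
t=7: π = [0.2257, 0.2584, 0.2053, 0.3105], E[r] = 1.7824, γ^t·E[r] = 0.373803, running G = 7.424163

G = 7.4242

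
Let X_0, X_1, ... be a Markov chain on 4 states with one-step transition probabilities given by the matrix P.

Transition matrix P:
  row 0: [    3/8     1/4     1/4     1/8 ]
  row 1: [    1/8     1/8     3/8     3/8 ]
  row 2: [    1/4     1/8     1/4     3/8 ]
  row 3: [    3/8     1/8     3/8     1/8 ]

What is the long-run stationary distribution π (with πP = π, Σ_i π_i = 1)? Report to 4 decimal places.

Balance equations π_j = Σ_i π_i·P[i][j]:
  π_0 = 3/8·π_0 + 1/8·π_1 + 1/4·π_2 + 3/8·π_3
  π_1 = 1/4·π_0 + 1/8·π_1 + 1/8·π_2 + 1/8·π_3
  π_2 = 1/4·π_0 + 3/8·π_1 + 1/4·π_2 + 3/8·π_3
  normalize: π_0 + π_1 + π_2 + π_3 = 1
Solving the linear system gives exactly π = [87/293, 95/586, 88/293, 141/586].

π = [0.2969, 0.1621, 0.3003, 0.2406]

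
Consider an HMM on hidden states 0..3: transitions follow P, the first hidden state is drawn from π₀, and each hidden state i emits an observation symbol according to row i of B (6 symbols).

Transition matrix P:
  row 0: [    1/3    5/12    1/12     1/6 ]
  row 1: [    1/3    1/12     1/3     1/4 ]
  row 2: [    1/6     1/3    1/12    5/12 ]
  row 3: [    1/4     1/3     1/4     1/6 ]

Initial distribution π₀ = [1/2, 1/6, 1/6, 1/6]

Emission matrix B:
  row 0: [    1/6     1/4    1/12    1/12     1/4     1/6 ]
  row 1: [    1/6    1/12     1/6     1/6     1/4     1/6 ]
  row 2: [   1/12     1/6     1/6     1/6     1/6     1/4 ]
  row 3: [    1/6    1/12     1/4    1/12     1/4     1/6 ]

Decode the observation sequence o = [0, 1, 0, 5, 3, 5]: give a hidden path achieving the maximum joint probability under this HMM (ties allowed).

t=0: δ = [8.333e-02, 2.778e-02, 1.389e-02, 2.778e-02]  (obs o_0=0)
t=1: δ = [6.944e-03, 2.894e-03, 1.543e-03, 1.157e-03]  ψ = [0, 0, 1, 0]  (obs o_1=1)
t=2: δ = [3.858e-04, 4.823e-04, 8.038e-05, 1.929e-04]  ψ = [0, 0, 1, 0]  (obs o_2=0)
t=3: δ = [2.679e-05, 2.679e-05, 4.019e-05, 2.009e-05]  ψ = [1, 0, 1, 1]  (obs o_3=5)
t=4: δ = [7.442e-07, 2.233e-06, 1.488e-06, 1.395e-06]  ψ = [0, 2, 1, 2]  (obs o_4=3)
t=5: δ = [1.240e-07, 8.269e-08, 1.861e-07, 1.034e-07]  ψ = [1, 2, 1, 2]  (obs o_5=5)
backtrack: best end state = 2; path = [0, 0, 1, 2, 1, 2]

path = [0, 0, 1, 2, 1, 2]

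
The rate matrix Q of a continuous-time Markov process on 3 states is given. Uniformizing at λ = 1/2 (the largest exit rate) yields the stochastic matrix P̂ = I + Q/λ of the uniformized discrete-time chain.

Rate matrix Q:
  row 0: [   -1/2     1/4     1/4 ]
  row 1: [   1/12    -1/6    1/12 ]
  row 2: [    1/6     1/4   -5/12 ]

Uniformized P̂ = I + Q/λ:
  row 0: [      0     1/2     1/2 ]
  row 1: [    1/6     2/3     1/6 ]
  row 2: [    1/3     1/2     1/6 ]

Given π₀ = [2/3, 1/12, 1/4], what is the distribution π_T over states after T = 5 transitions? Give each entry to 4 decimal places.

t=0: π = [0.6667, 0.0833, 0.2500]
t=1: π = [0.0972, 0.5139, 0.3889]
t=2: π = [0.2153, 0.5856, 0.1991]
t=3: π = [0.1640, 0.5976, 0.2384]
t=4: π = [0.1791, 0.5996, 0.2213]
t=5: π = [0.1737, 0.5999, 0.2264]

π = [0.1737, 0.5999, 0.2264]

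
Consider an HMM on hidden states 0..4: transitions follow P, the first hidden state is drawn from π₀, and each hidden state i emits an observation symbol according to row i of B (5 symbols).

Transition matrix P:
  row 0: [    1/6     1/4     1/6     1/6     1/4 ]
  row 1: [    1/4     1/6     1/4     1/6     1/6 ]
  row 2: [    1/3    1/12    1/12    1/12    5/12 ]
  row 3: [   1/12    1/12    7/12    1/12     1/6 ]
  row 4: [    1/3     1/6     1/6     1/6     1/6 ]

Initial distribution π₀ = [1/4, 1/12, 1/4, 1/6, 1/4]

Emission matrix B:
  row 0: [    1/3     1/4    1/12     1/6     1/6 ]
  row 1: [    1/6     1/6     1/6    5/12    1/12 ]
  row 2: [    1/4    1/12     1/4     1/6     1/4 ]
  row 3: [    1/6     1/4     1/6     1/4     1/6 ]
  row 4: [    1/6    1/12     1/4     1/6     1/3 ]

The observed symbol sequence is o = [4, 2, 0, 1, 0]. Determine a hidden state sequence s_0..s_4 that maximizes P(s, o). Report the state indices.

t=0: δ = [4.167e-02, 6.944e-03, 6.250e-02, 2.778e-02, 8.333e-02]  (obs o_0=4)
t=1: δ = [2.315e-03, 2.315e-03, 4.051e-03, 2.315e-03, 6.510e-03]  ψ = [4, 4, 3, 4, 2]  (obs o_1=2)
t=2: δ = [7.234e-04, 1.808e-04, 3.376e-04, 1.808e-04, 2.813e-04]  ψ = [4, 4, 3, 4, 2]  (obs o_2=0)
t=3: δ = [3.014e-05, 3.014e-05, 1.005e-05, 3.014e-05, 1.507e-05]  ψ = [0, 0, 0, 0, 0]  (obs o_3=1)
t=4: δ = [2.512e-06, 1.256e-06, 4.396e-06, 8.372e-07, 1.256e-06]  ψ = [1, 0, 3, 0, 0]  (obs o_4=0)
backtrack: best end state = 2; path = [2, 4, 0, 3, 2]

path = [2, 4, 0, 3, 2]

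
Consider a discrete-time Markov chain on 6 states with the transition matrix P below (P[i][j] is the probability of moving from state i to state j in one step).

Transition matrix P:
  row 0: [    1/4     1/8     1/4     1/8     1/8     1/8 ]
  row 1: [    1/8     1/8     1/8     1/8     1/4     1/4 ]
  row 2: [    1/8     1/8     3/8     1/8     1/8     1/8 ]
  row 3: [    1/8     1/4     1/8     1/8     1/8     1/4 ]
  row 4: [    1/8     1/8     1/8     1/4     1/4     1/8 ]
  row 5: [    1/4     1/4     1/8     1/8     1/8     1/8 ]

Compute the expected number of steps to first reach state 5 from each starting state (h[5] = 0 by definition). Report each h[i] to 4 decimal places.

First-step conditioning: h[5] = 0; for i ≠ 5, h[i] = 1 + Σ_k P[i][k]·h[k].
  h[0] = 1 + 1/4·h[0] + 1/8·h[1] + 1/4·h[2] + 1/8·h[3] + 1/8·h[4]
  h[1] = 1 + 1/8·h[0] + 1/8·h[1] + 1/8·h[2] + 1/8·h[3] + 1/4·h[4]
  h[2] = 1 + 1/8·h[0] + 1/8·h[1] + 3/8·h[2] + 1/8·h[3] + 1/8·h[4]
  h[3] = 1 + 1/8·h[0] + 1/4·h[1] + 1/8·h[2] + 1/8·h[3] + 1/8·h[4]
  h[4] = 1 + 1/8·h[0] + 1/8·h[1] + 1/8·h[2] + 1/4·h[3] + 1/4·h[4]
Solving the 5×5 linear system over states ≠ 5 gives exactly h = [149/24, 65/12, 149/24, 16/3, 73/12, 0] (h[5] = 0 is the target).

h = [6.2083, 5.4167, 6.2083, 5.3333, 6.0833, 0.0000]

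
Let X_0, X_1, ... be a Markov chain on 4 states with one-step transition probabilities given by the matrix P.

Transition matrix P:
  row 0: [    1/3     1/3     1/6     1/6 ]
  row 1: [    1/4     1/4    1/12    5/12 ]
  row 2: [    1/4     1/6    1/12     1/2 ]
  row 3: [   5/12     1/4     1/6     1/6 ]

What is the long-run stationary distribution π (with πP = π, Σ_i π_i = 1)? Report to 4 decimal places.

π = [0.3232, 0.2658, 0.1334, 0.2776]

Balance equations π_j = Σ_i π_i·P[i][j]:
  π_0 = 1/3·π_0 + 1/4·π_1 + 1/4·π_2 + 5/12·π_3
  π_1 = 1/3·π_0 + 1/4·π_1 + 1/6·π_2 + 1/4·π_3
  π_2 = 1/6·π_0 + 1/12·π_1 + 1/12·π_2 + 1/6·π_3
  normalize: π_0 + π_1 + π_2 + π_3 = 1
Solving the linear system gives exactly π = [659/2039, 542/2039, 272/2039, 566/2039].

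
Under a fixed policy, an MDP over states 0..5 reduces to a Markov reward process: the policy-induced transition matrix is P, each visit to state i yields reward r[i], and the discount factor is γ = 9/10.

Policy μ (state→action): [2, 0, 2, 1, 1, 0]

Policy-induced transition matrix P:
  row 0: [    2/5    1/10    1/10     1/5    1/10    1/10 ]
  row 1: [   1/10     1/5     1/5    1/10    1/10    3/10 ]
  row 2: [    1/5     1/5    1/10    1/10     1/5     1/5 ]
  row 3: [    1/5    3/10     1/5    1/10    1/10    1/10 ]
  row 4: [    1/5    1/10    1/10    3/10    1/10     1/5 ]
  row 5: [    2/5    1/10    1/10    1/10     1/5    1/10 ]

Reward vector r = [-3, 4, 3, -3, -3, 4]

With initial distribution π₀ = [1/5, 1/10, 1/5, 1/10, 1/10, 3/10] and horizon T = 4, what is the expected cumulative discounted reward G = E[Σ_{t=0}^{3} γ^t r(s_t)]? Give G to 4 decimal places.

G = 0.8084

t=0: π = [0.2000, 0.1000, 0.2000, 0.1000, 0.1000, 0.3000], E[r] = 1.0000, γ^t·E[r] = 1.000000, running G = 1.000000
t=1: π = [0.2900, 0.1500, 0.1200, 0.1400, 0.1500, 0.1500], E[r] = -0.1800, γ^t·E[r] = -0.162000, running G = 0.838000
t=2: π = [0.2730, 0.1550, 0.1290, 0.1590, 0.1270, 0.1570], E[r] = -0.0420, γ^t·E[r] = -0.034020, running G = 0.803980
t=3: π = [0.2705, 0.1602, 0.1314, 0.1527, 0.1286, 0.1566], E[r] = 0.0060, γ^t·E[r] = 0.004374, running G = 0.808354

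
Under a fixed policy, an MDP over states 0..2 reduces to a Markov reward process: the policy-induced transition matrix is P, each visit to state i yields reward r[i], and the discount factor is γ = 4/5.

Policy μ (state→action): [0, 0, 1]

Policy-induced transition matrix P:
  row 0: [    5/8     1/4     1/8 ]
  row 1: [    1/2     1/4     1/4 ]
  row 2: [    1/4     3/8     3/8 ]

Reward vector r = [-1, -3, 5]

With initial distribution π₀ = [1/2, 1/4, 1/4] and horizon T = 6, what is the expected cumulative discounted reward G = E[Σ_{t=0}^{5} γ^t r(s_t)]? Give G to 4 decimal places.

t=0: π = [0.5000, 0.2500, 0.2500], E[r] = 0.0000, γ^t·E[r] = 0.000000, running G = 0.000000
t=1: π = [0.5000, 0.2813, 0.2188], E[r] = -0.2500, γ^t·E[r] = -0.200000, running G = -0.200000
t=2: π = [0.5078, 0.2773, 0.2148], E[r] = -0.2656, γ^t·E[r] = -0.170000, running G = -0.370000
t=3: π = [0.5098, 0.2769, 0.2134], E[r] = -0.2734, γ^t·E[r] = -0.140000, running G = -0.510000
t=4: π = [0.5104, 0.2767, 0.2130], E[r] = -0.2756, γ^t·E[r] = -0.112900, running G = -0.622900
t=5: π = [0.5106, 0.2766, 0.2128], E[r] = -0.2763, γ^t·E[r] = -0.090540, running G = -0.713440

G = -0.7134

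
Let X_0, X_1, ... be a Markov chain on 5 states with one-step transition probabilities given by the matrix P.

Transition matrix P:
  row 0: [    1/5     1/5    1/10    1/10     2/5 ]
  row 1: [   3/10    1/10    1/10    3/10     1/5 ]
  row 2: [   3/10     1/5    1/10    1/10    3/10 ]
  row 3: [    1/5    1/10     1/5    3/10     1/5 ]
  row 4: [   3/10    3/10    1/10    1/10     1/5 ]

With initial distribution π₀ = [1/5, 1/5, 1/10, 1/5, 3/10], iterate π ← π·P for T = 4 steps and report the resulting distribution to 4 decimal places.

π = [0.2571, 0.1900, 0.1172, 0.1725, 0.2631]

t=0: π = [0.2000, 0.2000, 0.1000, 0.2000, 0.3000]
t=1: π = [0.2600, 0.1900, 0.1200, 0.1800, 0.2500]
t=2: π = [0.2560, 0.1880, 0.1180, 0.1740, 0.2640]
t=3: π = [0.2570, 0.1902, 0.1174, 0.1724, 0.2630]
t=4: π = [0.2571, 0.1900, 0.1172, 0.1725, 0.2631]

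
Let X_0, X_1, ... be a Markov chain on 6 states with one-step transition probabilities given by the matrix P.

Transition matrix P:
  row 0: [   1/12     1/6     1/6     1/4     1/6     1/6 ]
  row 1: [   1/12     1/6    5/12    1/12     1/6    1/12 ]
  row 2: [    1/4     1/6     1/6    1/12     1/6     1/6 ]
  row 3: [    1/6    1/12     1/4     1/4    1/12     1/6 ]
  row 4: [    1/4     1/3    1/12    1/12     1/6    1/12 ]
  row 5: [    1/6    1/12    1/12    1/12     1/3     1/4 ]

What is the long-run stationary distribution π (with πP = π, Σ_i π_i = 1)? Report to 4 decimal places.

Balance equations π_j = Σ_i π_i·P[i][j]:
  π_0 = 1/12·π_0 + 1/12·π_1 + 1/4·π_2 + 1/6·π_3 + 1/4·π_4 + 1/6·π_5
  π_1 = 1/6·π_0 + 1/6·π_1 + 1/6·π_2 + 1/12·π_3 + 1/3·π_4 + 1/12·π_5
  π_2 = 1/6·π_0 + 5/12·π_1 + 1/6·π_2 + 1/4·π_3 + 1/12·π_4 + 1/12·π_5
  π_3 = 1/4·π_0 + 1/12·π_1 + 1/12·π_2 + 1/4·π_3 + 1/12·π_4 + 1/12·π_5
  π_4 = 1/6·π_0 + 1/6·π_1 + 1/6·π_2 + 1/12·π_3 + 1/6·π_4 + 1/3·π_5
  normalize: π_0 + π_1 + π_2 + π_3 + π_4 + π_5 = 1
Solving the linear system gives exactly π = [1199/7082, 613/3541, 1371/7082, 474/3541, 639/3541, 530/3541].

π = [0.1693, 0.1731, 0.1936, 0.1339, 0.1805, 0.1497]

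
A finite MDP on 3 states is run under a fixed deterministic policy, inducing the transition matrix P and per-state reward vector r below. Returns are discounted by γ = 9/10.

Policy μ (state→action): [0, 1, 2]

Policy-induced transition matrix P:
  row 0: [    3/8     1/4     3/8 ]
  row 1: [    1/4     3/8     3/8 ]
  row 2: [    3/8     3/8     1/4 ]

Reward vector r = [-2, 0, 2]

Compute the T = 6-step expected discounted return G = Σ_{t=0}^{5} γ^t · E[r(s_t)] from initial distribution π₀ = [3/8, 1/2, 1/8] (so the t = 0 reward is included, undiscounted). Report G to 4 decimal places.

G = -0.4210

t=0: π = [0.3750, 0.5000, 0.1250], E[r] = -0.5000, γ^t·E[r] = -0.500000, running G = -0.500000
t=1: π = [0.3125, 0.3281, 0.3594], E[r] = 0.0938, γ^t·E[r] = 0.084375, running G = -0.415625
t=2: π = [0.3340, 0.3359, 0.3301], E[r] = -0.0078, γ^t·E[r] = -0.006328, running G = -0.421953
t=3: π = [0.3330, 0.3333, 0.3337], E[r] = 0.0015, γ^t·E[r] = 0.001068, running G = -0.420885
t=4: π = [0.3333, 0.3334, 0.3333], E[r] = -0.0001, γ^t·E[r] = -0.000080, running G = -0.420965
t=5: π = [0.3333, 0.3333, 0.3333], E[r] = 0.0000, γ^t·E[r] = 0.000014, running G = -0.420952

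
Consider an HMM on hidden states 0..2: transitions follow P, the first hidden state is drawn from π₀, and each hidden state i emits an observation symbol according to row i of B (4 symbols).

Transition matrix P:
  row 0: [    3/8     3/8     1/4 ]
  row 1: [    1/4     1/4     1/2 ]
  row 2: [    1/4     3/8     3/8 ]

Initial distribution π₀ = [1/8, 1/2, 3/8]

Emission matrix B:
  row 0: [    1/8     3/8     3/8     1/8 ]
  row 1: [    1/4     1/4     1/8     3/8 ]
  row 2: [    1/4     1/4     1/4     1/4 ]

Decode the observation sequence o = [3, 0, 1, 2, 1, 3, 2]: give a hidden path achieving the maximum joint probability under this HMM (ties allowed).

t=0: δ = [1.562e-02, 1.875e-01, 9.375e-02]  (obs o_0=3)
t=1: δ = [5.859e-03, 1.172e-02, 2.344e-02]  ψ = [1, 1, 1]  (obs o_1=0)
t=2: δ = [2.197e-03, 2.197e-03, 2.197e-03]  ψ = [2, 2, 2]  (obs o_2=1)
t=3: δ = [3.090e-04, 1.030e-04, 2.747e-04]  ψ = [0, 0, 1]  (obs o_3=2)
t=4: δ = [4.345e-05, 2.897e-05, 2.575e-05]  ψ = [0, 0, 2]  (obs o_4=1)
t=5: δ = [2.037e-06, 6.110e-06, 3.621e-06]  ψ = [0, 0, 1]  (obs o_5=3)
t=6: δ = [5.729e-07, 1.910e-07, 7.638e-07]  ψ = [1, 1, 1]  (obs o_6=2)
backtrack: best end state = 2; path = [1, 2, 0, 0, 0, 1, 2]

path = [1, 2, 0, 0, 0, 1, 2]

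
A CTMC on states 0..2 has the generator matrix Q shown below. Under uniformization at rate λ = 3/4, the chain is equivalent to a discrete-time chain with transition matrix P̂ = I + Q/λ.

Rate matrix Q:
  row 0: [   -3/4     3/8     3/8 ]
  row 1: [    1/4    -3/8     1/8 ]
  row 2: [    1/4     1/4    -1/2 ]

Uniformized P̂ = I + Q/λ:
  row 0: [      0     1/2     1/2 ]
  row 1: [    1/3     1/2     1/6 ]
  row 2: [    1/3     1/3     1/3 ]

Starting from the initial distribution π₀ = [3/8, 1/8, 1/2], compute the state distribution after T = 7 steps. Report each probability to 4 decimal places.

t=0: π = [0.3750, 0.1250, 0.5000]
t=1: π = [0.2083, 0.4167, 0.3750]
t=2: π = [0.2639, 0.4375, 0.2986]
t=3: π = [0.2454, 0.4502, 0.3044]
t=4: π = [0.2515, 0.4493, 0.2992]
t=5: π = [0.2495, 0.4501, 0.3004]
t=6: π = [0.2502, 0.4499, 0.2999]
t=7: π = [0.2499, 0.4500, 0.3000]

π = [0.2499, 0.4500, 0.3000]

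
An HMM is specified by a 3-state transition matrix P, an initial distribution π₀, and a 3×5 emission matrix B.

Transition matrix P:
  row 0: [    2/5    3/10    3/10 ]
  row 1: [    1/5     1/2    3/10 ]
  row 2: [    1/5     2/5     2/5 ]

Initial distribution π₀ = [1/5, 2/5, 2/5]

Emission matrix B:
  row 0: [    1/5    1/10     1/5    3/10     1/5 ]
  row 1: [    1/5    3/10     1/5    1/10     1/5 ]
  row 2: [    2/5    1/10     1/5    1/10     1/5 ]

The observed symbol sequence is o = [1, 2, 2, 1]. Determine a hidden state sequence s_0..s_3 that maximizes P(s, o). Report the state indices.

t=0: δ = [2.000e-02, 1.200e-01, 4.000e-02]  (obs o_0=1)
t=1: δ = [4.800e-03, 1.200e-02, 7.200e-03]  ψ = [1, 1, 1]  (obs o_1=2)
t=2: δ = [4.800e-04, 1.200e-03, 7.200e-04]  ψ = [1, 1, 1]  (obs o_2=2)
t=3: δ = [2.400e-05, 1.800e-04, 3.600e-05]  ψ = [1, 1, 1]  (obs o_3=1)
backtrack: best end state = 1; path = [1, 1, 1, 1]

path = [1, 1, 1, 1]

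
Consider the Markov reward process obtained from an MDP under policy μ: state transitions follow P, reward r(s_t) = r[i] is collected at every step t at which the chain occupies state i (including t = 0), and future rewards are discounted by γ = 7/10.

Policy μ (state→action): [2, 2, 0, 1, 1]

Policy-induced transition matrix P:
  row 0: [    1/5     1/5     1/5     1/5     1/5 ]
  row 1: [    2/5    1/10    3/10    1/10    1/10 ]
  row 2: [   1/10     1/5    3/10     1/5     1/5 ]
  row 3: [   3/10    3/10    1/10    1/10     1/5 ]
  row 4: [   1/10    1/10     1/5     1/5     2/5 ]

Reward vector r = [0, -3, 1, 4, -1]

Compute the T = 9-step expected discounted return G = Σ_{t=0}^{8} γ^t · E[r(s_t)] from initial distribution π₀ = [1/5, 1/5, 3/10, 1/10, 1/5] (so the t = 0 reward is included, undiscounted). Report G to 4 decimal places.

G = 0.2265

t=0: π = [0.2000, 0.2000, 0.3000, 0.1000, 0.2000], E[r] = -0.1000, γ^t·E[r] = -0.100000, running G = -0.100000
t=1: π = [0.2000, 0.1700, 0.2400, 0.1700, 0.2200], E[r] = 0.1900, γ^t·E[r] = 0.133000, running G = 0.033000
t=2: π = [0.2050, 0.1780, 0.2240, 0.1660, 0.2270], E[r] = 0.1270, γ^t·E[r] = 0.062230, running G = 0.095230
t=3: π = [0.2071, 0.1761, 0.2236, 0.1656, 0.2276], E[r] = 0.1301, γ^t·E[r] = 0.044624, running G = 0.139854
t=4: π = [0.2067, 0.1762, 0.2234, 0.1658, 0.2279], E[r] = 0.1303, γ^t·E[r] = 0.031273, running G = 0.171127
t=5: π = [0.2067, 0.1762, 0.2234, 0.1658, 0.2280], E[r] = 0.1301, γ^t·E[r] = 0.021864, running G = 0.192991
t=6: π = [0.2067, 0.1762, 0.2234, 0.1658, 0.2280], E[r] = 0.1301, γ^t·E[r] = 0.015308, running G = 0.208299
t=7: π = [0.2067, 0.1762, 0.2234, 0.1658, 0.2280], E[r] = 0.1301, γ^t·E[r] = 0.010715, running G = 0.219014
t=8: π = [0.2067, 0.1762, 0.2234, 0.1658, 0.2280], E[r] = 0.1301, γ^t·E[r] = 0.007501, running G = 0.226514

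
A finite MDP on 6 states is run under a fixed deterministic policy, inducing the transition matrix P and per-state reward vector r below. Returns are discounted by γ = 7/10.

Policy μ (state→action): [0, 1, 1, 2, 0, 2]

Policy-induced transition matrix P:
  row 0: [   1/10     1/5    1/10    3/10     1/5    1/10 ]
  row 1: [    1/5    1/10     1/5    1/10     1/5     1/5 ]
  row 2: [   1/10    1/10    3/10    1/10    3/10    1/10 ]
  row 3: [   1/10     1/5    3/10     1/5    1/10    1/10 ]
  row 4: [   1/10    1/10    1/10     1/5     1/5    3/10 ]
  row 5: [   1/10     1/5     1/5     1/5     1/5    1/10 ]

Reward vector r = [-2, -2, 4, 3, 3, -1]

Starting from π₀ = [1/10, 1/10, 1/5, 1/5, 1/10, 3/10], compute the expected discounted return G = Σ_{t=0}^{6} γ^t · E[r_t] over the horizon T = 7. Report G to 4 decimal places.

t=0: π = [0.1000, 0.1000, 0.2000, 0.2000, 0.1000, 0.3000], E[r] = 1.0000, γ^t·E[r] = 1.000000, running G = 1.000000
t=1: π = [0.1100, 0.1600, 0.2200, 0.1800, 0.2000, 0.1300], E[r] = 1.3500, γ^t·E[r] = 0.945000, running G = 1.945000
t=2: π = [0.1160, 0.1420, 0.2090, 0.1730, 0.2040, 0.1560], E[r] = 1.2950, γ^t·E[r] = 0.634550, running G = 2.579550
t=3: π = [0.1142, 0.1445, 0.2062, 0.1765, 0.2036, 0.1550], E[r] = 1.2927, γ^t·E[r] = 0.443396, running G = 3.022946
t=4: π = [0.1145, 0.1446, 0.2065, 0.1764, 0.2030, 0.1552], E[r] = 1.2907, γ^t·E[r] = 0.309899, running G = 3.332846
t=5: π = [0.1145, 0.1446, 0.2065, 0.1763, 0.2030, 0.1551], E[r] = 1.2911, γ^t·E[r] = 0.216990, running G = 3.549835
t=6: π = [0.1145, 0.1446, 0.2065, 0.1763, 0.2030, 0.1551], E[r] = 1.2911, γ^t·E[r] = 0.151893, running G = 3.701728

G = 3.7017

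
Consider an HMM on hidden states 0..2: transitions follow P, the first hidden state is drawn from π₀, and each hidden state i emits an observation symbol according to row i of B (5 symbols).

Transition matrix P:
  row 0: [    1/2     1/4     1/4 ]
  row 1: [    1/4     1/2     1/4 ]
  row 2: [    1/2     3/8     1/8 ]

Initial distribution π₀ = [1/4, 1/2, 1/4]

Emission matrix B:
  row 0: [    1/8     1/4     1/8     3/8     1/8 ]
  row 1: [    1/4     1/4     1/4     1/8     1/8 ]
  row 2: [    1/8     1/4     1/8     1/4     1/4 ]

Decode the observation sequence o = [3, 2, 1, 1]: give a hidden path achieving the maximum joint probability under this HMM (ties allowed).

path = [1, 1, 1, 1]

t=0: δ = [9.375e-02, 6.250e-02, 6.250e-02]  (obs o_0=3)
t=1: δ = [5.859e-03, 7.812e-03, 2.930e-03]  ψ = [0, 1, 0]  (obs o_1=2)
t=2: δ = [7.324e-04, 9.766e-04, 4.883e-04]  ψ = [0, 1, 1]  (obs o_2=1)
t=3: δ = [9.155e-05, 1.221e-04, 6.104e-05]  ψ = [0, 1, 1]  (obs o_3=1)
backtrack: best end state = 1; path = [1, 1, 1, 1]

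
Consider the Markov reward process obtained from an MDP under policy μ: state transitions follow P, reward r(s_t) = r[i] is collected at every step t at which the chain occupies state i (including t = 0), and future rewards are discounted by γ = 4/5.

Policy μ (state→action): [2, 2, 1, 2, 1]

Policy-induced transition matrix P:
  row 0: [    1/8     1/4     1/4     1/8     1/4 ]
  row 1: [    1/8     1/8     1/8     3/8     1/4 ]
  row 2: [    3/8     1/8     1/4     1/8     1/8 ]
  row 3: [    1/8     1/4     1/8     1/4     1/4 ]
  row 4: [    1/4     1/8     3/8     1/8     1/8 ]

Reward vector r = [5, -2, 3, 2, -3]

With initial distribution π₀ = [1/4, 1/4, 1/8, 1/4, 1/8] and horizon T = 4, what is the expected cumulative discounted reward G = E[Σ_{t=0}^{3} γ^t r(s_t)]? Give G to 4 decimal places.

t=0: π = [0.2500, 0.2500, 0.1250, 0.2500, 0.1250], E[r] = 1.2500, γ^t·E[r] = 1.250000, running G = 1.250000
t=1: π = [0.1719, 0.1875, 0.2031, 0.2188, 0.2188], E[r] = 0.8750, γ^t·E[r] = 0.700000, running G = 1.950000
t=2: π = [0.2031, 0.1738, 0.2266, 0.1992, 0.1973], E[r] = 1.1543, γ^t·E[r] = 0.738750, running G = 2.688750
t=3: π = [0.2063, 0.1753, 0.2280, 0.1934, 0.1970], E[r] = 1.1606, γ^t·E[r] = 0.594250, running G = 3.283000

G = 3.2830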